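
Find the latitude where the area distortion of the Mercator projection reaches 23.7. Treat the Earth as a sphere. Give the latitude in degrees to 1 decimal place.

78.1°

Mercator areal scale is sec²φ.
sec²φ = 23.7  ⇒  cos²φ = 0.04219  ⇒  cos φ = 0.2054.
φ = arccos(0.2054) ≈ 78.1°.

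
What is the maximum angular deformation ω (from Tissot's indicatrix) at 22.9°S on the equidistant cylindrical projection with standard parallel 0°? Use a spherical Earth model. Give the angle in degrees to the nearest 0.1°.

4.7°

In the plate carrée (x = Rλ, y = Rφ), meridians are true-scale (h = 1) and parallels are stretched by k = sec φ.
At 22.9°: h = 1.000, k = 1.086; principal scales a = 1.086, b = 1.000.
sin(ω/2) = (a − b)/(a + b) = 0.08556/2.086 = 0.04102, so ω = 2 arcsin(0.04102) ≈ 4.7°.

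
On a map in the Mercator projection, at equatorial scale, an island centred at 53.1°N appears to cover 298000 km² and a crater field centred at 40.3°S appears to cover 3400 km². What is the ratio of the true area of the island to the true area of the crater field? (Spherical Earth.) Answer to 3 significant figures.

54.3

Mercator's areal exaggeration is sec²φ; hence true area = (apparent area) · cos²φ.
True area of island: 298000 × cos²(53.1°) = 298000 × 0.3605 = 107400 km².
True area of crater field: 3400 × cos²(40.3°) = 3400 × 0.5817 = 1978 km².
Ratio = 107400 / 1978 ≈ 54.3.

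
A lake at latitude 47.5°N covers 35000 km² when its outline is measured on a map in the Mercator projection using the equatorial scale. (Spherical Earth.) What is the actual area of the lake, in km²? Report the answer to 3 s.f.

Mercator is conformal, so the point scale is isotropic: h = k = sec φ = 1/cos φ.
Areal scale = k² = sec²φ = 1/cos²(47.5°) = 1/0.6756² = 2.191.
True area = apparent / (areal scale) = 35000 / 2.191 ≈ 16000 km².

16000 km²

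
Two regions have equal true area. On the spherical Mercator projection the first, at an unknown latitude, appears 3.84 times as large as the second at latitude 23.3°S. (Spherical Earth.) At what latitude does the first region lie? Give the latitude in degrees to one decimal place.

62.1°

Mercator areal scale is sec²φ, so apparent-area ratio = sec²φ₁ / sec²φ₂ = cos²φ₂ / cos²φ₁.
cos²φ₂ / cos²φ₁ = 3.84  ⇒  cos φ₁ = cos 23.3° / √3.84 = 0.9184/1.960 = 0.4687.
φ₁ = arccos(0.4687) ≈ 62.1°.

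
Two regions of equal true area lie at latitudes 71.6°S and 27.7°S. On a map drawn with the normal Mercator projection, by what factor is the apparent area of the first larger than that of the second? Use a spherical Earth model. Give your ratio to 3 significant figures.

7.87

On Mercator, area is exaggerated by sec²φ = 1/cos²φ.
At 71.6°: sec²(71.6°) = 1/0.3156² = 10.04.
At 27.7°: sec²(27.7°) = 1/0.8854² = 1.276.
Ratio = 10.04/1.276 = cos²(27.7°)/cos²(71.6°) ≈ 7.87.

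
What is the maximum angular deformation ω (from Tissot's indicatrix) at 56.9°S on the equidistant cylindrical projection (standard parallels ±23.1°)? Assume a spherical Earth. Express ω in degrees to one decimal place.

With standard parallel φ₀ = 23.1°, the equirectangular projection gives x = Rλ cos φ₀, y = Rφ, so h = 1 and k = cos 23.1° / cos φ.
At 56.9°: h = 1.000, k = 1.684; principal scales a = 1.684, b = 1.000.
sin(ω/2) = (a − b)/(a + b) = 0.6843/2.684 = 0.2549, so ω = 2 arcsin(0.2549) ≈ 29.5°.

29.5°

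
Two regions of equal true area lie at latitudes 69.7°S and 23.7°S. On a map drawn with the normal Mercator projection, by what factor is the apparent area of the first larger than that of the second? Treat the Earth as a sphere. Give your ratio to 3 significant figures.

Mercator is conformal with k = sec φ, so areal scale = k² = sec²φ.
At 69.7°: sec²(69.7°) = 1/0.3469² = 8.308.
At 23.7°: sec²(23.7°) = 1/0.9157² = 1.193.
Ratio = 8.308/1.193 = cos²(23.7°)/cos²(69.7°) ≈ 6.97.

6.97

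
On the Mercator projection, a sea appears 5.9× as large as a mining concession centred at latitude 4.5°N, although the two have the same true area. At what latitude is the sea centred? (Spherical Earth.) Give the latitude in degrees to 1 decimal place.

On Mercator, (apparent₁)/(apparent₂) = sec²φ₁ / sec²φ₂ when true areas are equal.
cos²φ₂ / cos²φ₁ = 5.9  ⇒  cos φ₁ = cos 4.5° / √5.9 = 0.9969/2.429 = 0.4104.
φ₁ = arccos(0.4104) ≈ 65.8°.

65.8°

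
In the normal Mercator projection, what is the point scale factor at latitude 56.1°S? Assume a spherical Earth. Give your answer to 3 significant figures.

1.79

The Mercator projection is conformal; its linear scale factor is the same in every direction and equals sec φ = 1/cos φ.
k = 1/cos 56.1° = 1/0.5577 = 1.793.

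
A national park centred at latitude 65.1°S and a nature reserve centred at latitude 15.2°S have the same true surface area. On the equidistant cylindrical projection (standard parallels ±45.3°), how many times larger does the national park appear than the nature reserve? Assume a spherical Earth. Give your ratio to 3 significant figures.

2.29

In the equirectangular projection with standard parallel φ₀ = 45.3° (x = Rλ cos φ₀, y = Rφ), meridians are true-scale (h = 1) and the parallel scale is k = cos φ₀ / cos φ.
Areal scale at 65.1°: h·k = 1.000 × 1.671 = 1.671.
Areal scale at 15.2°: h·k = 1.000 × 0.7289 = 0.7289.
Ratio = 1.671/0.7289 ≈ 2.29.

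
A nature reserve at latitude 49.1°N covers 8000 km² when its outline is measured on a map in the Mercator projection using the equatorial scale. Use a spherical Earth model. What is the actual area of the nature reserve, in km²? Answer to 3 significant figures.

3430 km²

For Mercator, h = k = sec φ (a conformal cylindrical projection has a single point scale, 1/cos φ).
Areal scale = k² = sec²φ = 1/cos²(49.1°) = 1/0.6547² = 2.333.
True area = apparent / (areal scale) = 8000 / 2.333 ≈ 3430 km².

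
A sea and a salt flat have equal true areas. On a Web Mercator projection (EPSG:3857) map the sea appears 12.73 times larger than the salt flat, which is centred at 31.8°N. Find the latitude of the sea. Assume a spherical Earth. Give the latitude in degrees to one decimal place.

76.2°

Mercator areal scale is sec²φ, so apparent-area ratio = sec²φ₁ / sec²φ₂ = cos²φ₂ / cos²φ₁.
cos²φ₂ / cos²φ₁ = 12.73  ⇒  cos φ₁ = cos 31.8° / √12.73 = 0.8499/3.568 = 0.2382.
φ₁ = arccos(0.2382) ≈ 76.2°.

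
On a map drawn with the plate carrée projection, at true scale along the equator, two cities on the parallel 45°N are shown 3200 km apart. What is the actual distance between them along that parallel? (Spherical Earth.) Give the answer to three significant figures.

2260 km

Plate carrée maps x = Rλ, y = Rφ. The meridian scale is h = 1 and the parallel scale is k = 1/cos φ = sec φ.
Along the parallel at 45°, map distances are exaggerated by k = sec 45° = 1.414.
True distance = 3200 / 1.414 = 3200 × cos 45° ≈ 2260 km.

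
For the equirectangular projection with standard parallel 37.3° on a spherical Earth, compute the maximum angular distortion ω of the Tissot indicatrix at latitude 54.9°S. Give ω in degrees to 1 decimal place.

18.5°

In the equirectangular projection with standard parallel φ₀ = 37.3° (x = Rλ cos φ₀, y = Rφ), meridians are true-scale (h = 1) and the parallel scale is k = cos φ₀ / cos φ.
At 54.9°: h = 1.000, k = 1.383; principal scales a = 1.383, b = 1.000.
sin(ω/2) = (a − b)/(a + b) = 0.3834/2.383 = 0.1609, so ω = 2 arcsin(0.1609) ≈ 18.5°.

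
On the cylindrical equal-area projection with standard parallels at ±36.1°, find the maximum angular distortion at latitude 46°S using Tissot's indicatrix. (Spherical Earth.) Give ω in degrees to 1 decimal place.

Cylindrical equal-area (φ₀ = 36.1°): h = cos φ / cos 36.1° along meridians, k = cos 36.1° / cos φ along parallels; h·k = 1.
At 46°: h = 0.8597, k = 1.163; principal scales a = 1.163, b = 0.8597.
sin(ω/2) = (a − b)/(a + b) = 0.3034/2.023 = 0.1500, so ω = 2 arcsin(0.1500) ≈ 17.3°.

17.3°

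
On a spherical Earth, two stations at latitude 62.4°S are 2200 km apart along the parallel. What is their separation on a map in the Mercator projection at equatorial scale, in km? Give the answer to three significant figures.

4750 km

Mercator is conformal, so the point scale is isotropic: h = k = sec φ = 1/cos φ.
Along the parallel, k = sec 62.4° = 1/0.4633 = 2.158.
Map distance = 2200 × 2.158 ≈ 4750 km.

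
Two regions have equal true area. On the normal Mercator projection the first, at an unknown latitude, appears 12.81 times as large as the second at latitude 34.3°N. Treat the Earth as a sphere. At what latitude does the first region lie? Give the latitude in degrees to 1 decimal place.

Mercator areal scale is sec²φ, so apparent-area ratio = sec²φ₁ / sec²φ₂ = cos²φ₂ / cos²φ₁.
cos²φ₂ / cos²φ₁ = 12.81  ⇒  cos φ₁ = cos 34.3° / √12.81 = 0.8261/3.579 = 0.2308.
φ₁ = arccos(0.2308) ≈ 76.7°.

76.7°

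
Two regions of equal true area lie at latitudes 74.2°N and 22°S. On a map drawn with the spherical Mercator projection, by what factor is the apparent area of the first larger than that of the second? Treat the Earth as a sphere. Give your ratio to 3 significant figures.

Mercator is conformal with k = sec φ, so areal scale = k² = sec²φ.
At 74.2°: sec²(74.2°) = 1/0.2723² = 13.49.
At 22°: sec²(22°) = 1/0.9272² = 1.163.
Ratio = 13.49/1.163 = cos²(22°)/cos²(74.2°) ≈ 11.6.

11.6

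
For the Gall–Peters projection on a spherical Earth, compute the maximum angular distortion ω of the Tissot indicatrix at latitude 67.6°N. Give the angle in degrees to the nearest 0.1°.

The Gall–Peters projection is cylindrical equal-area with φ₀ = 45°. Cylindrical equal-area (φ₀ = 45°): h = cos φ / cos 45° along meridians, k = cos 45° / cos φ along parallels; h·k = 1.
At 67.6°: h = 0.5389, k = 1.856; principal scales a = 1.856, b = 0.5389.
sin(ω/2) = (a − b)/(a + b) = 1.317/2.394 = 0.5499, so ω = 2 arcsin(0.5499) ≈ 66.7°.

66.7°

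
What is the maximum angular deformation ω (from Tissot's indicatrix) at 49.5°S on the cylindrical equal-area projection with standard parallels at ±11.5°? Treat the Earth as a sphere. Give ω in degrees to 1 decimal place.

For cylindrical equal-area with standard parallel φ₀, h = cos φ / cos φ₀ and k = cos φ₀ / cos φ, so h·k = 1.
At 49.5°: h = 0.6628, k = 1.509; principal scales a = 1.509, b = 0.6628.
sin(ω/2) = (a − b)/(a + b) = 0.8461/2.172 = 0.3896, so ω = 2 arcsin(0.3896) ≈ 45.9°.

45.9°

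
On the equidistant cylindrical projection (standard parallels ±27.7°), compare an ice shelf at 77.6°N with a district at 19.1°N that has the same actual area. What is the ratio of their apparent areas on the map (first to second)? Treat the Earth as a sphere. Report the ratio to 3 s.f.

The equidistant cylindrical projection with φ₀ = 27.7° has h = 1 (meridians true) and k = cos φ₀ / cos φ along parallels.
Areal scale at 77.6°: h·k = 1.000 × 4.123 = 4.123.
Areal scale at 19.1°: h·k = 1.000 × 0.9370 = 0.9370.
Ratio = 4.123/0.9370 ≈ 4.40.

4.40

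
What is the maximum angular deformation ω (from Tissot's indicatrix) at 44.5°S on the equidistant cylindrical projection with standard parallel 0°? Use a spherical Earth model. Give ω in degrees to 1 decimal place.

19.3°

Plate carrée maps x = Rλ, y = Rφ. The meridian scale is h = 1 and the parallel scale is k = 1/cos φ = sec φ.
At 44.5°: h = 1.000, k = 1.402; principal scales a = 1.402, b = 1.000.
sin(ω/2) = (a − b)/(a + b) = 0.4020/2.402 = 0.1674, so ω = 2 arcsin(0.1674) ≈ 19.3°.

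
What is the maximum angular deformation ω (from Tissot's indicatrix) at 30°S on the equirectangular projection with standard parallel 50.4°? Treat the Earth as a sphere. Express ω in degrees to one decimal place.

With standard parallel φ₀ = 50.4°, the equirectangular projection gives x = Rλ cos φ₀, y = Rφ, so h = 1 and k = cos 50.4° / cos φ.
At 30°: h = 1.000, k = 0.7360; principal scales a = 1.000, b = 0.7360.
sin(ω/2) = (a − b)/(a + b) = 0.2640/1.736 = 0.1521, so ω = 2 arcsin(0.1521) ≈ 17.5°.

17.5°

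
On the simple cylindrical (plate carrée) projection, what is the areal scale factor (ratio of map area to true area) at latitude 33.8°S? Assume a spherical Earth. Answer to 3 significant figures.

1.20

In the plate carrée (x = Rλ, y = Rφ), meridians are true-scale (h = 1) and parallels are stretched by k = sec φ.
Areal scale = h·k = 1 × sec φ; at 33.8°, h = 1.000, k = 1.203, so h·k = 1.203.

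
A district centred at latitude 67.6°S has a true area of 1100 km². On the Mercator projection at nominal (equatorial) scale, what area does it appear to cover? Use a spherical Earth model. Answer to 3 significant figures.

7570 km²

Mercator is conformal, so the point scale is isotropic: h = k = sec φ = 1/cos φ.
Areal scale = k² = sec²φ = 1/cos²(67.6°) = 1/0.3811² = 6.886.
Apparent area = 1100 × 6.886 ≈ 7570 km².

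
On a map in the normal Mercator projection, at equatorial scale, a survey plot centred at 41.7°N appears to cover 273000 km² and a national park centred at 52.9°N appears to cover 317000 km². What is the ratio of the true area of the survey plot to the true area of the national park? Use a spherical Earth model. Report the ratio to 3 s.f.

1.32

On Mercator the areal scale is sec²φ, so true area = apparent × cos²φ.
True area of survey plot: 273000 × cos²(41.7°) = 273000 × 0.5575 = 152200 km².
True area of national park: 317000 × cos²(52.9°) = 317000 × 0.3639 = 115300 km².
Ratio = 152200 / 115300 ≈ 1.32.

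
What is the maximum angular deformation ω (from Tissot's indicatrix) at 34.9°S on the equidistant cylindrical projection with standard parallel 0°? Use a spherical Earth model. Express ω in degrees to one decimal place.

11.3°

Plate carrée maps x = Rλ, y = Rφ. The meridian scale is h = 1 and the parallel scale is k = 1/cos φ = sec φ.
At 34.9°: h = 1.000, k = 1.219; principal scales a = 1.219, b = 1.000.
sin(ω/2) = (a − b)/(a + b) = 0.2193/2.219 = 0.09881, so ω = 2 arcsin(0.09881) ≈ 11.3°.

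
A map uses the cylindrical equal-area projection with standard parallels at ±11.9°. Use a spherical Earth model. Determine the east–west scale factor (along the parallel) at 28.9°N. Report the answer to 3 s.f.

1.12

A cylindrical equal-area projection with standard parallel φ₀ has meridian scale h = cos φ / cos φ₀ and parallel scale k = cos φ₀ / cos φ (so areas are preserved, h·k = 1).
k = cos 11.9° / cos 28.9° = 0.9785/0.8755 = 1.118.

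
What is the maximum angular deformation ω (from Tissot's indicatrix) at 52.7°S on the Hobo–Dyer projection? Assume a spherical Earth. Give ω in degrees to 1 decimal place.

30.5°

Hobo–Dyer is a cylindrical equal-area projection with standard parallels at ±37.5°. For cylindrical equal-area with standard parallel φ₀, h = cos φ / cos φ₀ and k = cos φ₀ / cos φ, so h·k = 1.
At 52.7°: h = 0.7638, k = 1.309; principal scales a = 1.309, b = 0.7638.
sin(ω/2) = (a − b)/(a + b) = 0.5454/2.073 = 0.2631, so ω = 2 arcsin(0.2631) ≈ 30.5°.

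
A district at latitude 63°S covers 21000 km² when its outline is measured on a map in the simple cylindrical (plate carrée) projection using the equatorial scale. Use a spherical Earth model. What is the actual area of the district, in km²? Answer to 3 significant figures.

9530 km²

For the equirectangular projection with φ₀ = 0 (plate carrée), h = 1 along meridians and k = sec φ along parallels.
Areal scale = h·k = 1 × sec φ; at 63°, h = 1.000, k = 2.203, so h·k = 2.203.
True area = apparent / (areal scale) = 21000 / 2.203 ≈ 9530 km².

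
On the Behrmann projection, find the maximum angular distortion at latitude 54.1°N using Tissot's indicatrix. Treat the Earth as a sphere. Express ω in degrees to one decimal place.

43.6°

The Behrmann projection is cylindrical equal-area with φ₀ = 30°. For cylindrical equal-area with standard parallel φ₀, h = cos φ / cos φ₀ and k = cos φ₀ / cos φ, so h·k = 1.
At 54.1°: h = 0.6771, k = 1.477; principal scales a = 1.477, b = 0.6771.
sin(ω/2) = (a − b)/(a + b) = 0.7998/2.154 = 0.3713, so ω = 2 arcsin(0.3713) ≈ 43.6°.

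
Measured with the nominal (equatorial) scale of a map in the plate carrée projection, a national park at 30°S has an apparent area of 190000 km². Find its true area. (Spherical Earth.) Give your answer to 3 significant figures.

165000 km²

Plate carrée maps x = Rλ, y = Rφ. The meridian scale is h = 1 and the parallel scale is k = 1/cos φ = sec φ.
Areal scale = h·k = 1 × sec φ; at 30°, h = 1.000, k = 1.155, so h·k = 1.155.
True area = apparent / (areal scale) = 190000 / 1.155 ≈ 165000 km².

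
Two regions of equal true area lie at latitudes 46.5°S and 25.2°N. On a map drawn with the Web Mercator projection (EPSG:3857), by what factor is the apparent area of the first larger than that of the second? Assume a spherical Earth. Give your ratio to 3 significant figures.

Mercator areal scale is sec²φ.
At 46.5°: sec²(46.5°) = 1/0.6884² = 2.110.
At 25.2°: sec²(25.2°) = 1/0.9048² = 1.221.
Ratio = 2.110/1.221 = cos²(25.2°)/cos²(46.5°) ≈ 1.73.

1.73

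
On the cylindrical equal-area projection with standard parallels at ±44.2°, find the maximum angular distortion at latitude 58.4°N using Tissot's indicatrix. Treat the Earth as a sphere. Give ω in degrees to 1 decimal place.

Cylindrical equal-area (φ₀ = 44.2°): h = cos φ / cos 44.2° along meridians, k = cos 44.2° / cos φ along parallels; h·k = 1.
At 58.4°: h = 0.7309, k = 1.368; principal scales a = 1.368, b = 0.7309.
sin(ω/2) = (a − b)/(a + b) = 0.6373/2.099 = 0.3036, so ω = 2 arcsin(0.3036) ≈ 35.3°.

35.3°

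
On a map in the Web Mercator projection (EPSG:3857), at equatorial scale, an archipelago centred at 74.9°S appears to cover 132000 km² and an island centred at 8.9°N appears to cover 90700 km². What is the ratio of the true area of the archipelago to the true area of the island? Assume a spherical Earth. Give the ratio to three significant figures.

0.101

On Mercator the areal scale is sec²φ, so true area = apparent × cos²φ.
True area of archipelago: 132000 × cos²(74.9°) = 132000 × 0.06786 = 8958 km².
True area of island: 90700 × cos²(8.9°) = 90700 × 0.9761 = 88530 km².
Ratio = 8958 / 88530 ≈ 0.101.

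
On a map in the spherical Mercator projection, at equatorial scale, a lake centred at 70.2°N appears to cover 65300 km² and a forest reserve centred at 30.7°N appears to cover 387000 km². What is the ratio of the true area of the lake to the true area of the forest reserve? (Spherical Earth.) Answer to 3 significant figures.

0.0262

Mercator's areal exaggeration is sec²φ; hence true area = (apparent area) · cos²φ.
True area of lake: 65300 × cos²(70.2°) = 65300 × 0.1147 = 7493 km².
True area of forest reserve: 387000 × cos²(30.7°) = 387000 × 0.7393 = 286100 km².
Ratio = 7493 / 286100 ≈ 0.0262.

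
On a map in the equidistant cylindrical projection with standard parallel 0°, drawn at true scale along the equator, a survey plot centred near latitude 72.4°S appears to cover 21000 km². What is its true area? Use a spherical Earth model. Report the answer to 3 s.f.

In the plate carrée (x = Rλ, y = Rφ), meridians are true-scale (h = 1) and parallels are stretched by k = sec φ.
Areal scale = h·k = 1 × sec φ; at 72.4°, h = 1.000, k = 3.307, so h·k = 3.307.
True area = apparent / (areal scale) = 21000 / 3.307 ≈ 6350 km².

6350 km²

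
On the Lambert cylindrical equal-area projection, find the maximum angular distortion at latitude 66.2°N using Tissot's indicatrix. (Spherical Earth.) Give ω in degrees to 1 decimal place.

The Lambert cylindrical equal-area projection is the cylindrical equal-area projection with its standard parallel at the equator (φ₀ = 0). For cylindrical equal-area with standard parallel φ₀, h = cos φ / cos φ₀ and k = cos φ₀ / cos φ, so h·k = 1.
At 66.2°: h = 0.4035, k = 2.478; principal scales a = 2.478, b = 0.4035.
sin(ω/2) = (a − b)/(a + b) = 2.074/2.882 = 0.7199, so ω = 2 arcsin(0.7199) ≈ 92.1°.

92.1°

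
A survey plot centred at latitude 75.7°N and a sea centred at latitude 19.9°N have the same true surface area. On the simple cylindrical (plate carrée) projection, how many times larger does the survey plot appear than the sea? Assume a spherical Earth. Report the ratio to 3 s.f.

Plate carrée maps x = Rλ, y = Rφ. The meridian scale is h = 1 and the parallel scale is k = 1/cos φ = sec φ.
Areal scale at 75.7°: h·k = 1.000 × 4.049 = 4.049.
Areal scale at 19.9°: h·k = 1.000 × 1.064 = 1.064.
Ratio = 4.049/1.064 ≈ 3.81.

3.81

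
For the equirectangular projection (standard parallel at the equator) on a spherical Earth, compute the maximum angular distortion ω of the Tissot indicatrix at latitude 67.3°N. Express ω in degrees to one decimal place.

52.6°

For the equirectangular projection with φ₀ = 0 (plate carrée), h = 1 along meridians and k = sec φ along parallels.
At 67.3°: h = 1.000, k = 2.591; principal scales a = 2.591, b = 1.000.
sin(ω/2) = (a − b)/(a + b) = 1.591/3.591 = 0.4431, so ω = 2 arcsin(0.4431) ≈ 52.6°.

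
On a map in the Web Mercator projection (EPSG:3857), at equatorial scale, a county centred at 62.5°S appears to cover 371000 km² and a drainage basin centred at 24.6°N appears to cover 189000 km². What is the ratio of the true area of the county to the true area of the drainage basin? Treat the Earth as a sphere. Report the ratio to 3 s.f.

0.506

On Mercator the areal scale is sec²φ, so true area = apparent × cos²φ.
True area of county: 371000 × cos²(62.5°) = 371000 × 0.2132 = 79100 km².
True area of drainage basin: 189000 × cos²(24.6°) = 189000 × 0.8267 = 156200 km².
Ratio = 79100 / 156200 ≈ 0.506.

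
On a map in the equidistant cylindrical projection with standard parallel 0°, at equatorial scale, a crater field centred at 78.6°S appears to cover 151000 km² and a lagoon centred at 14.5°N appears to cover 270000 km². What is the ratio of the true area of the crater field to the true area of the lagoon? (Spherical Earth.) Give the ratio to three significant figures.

0.114

Plate carrée has h = 1 and k = sec φ, giving areal scale sec φ; true area = (apparent area) · cos φ.
True area of crater field: 151000 × cos(78.6°) = 151000 × 0.1977 = 29850 km².
True area of lagoon: 270000 × cos(14.5°) = 270000 × 0.9681 = 261400 km².
Ratio = 29850 / 261400 ≈ 0.114.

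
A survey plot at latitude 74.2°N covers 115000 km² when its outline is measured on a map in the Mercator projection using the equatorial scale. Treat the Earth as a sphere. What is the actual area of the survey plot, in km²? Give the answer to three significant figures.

The Mercator projection is conformal; its linear scale factor is the same in every direction and equals sec φ = 1/cos φ.
Areal scale = k² = sec²φ = 1/cos²(74.2°) = 1/0.2723² = 13.49.
True area = apparent / (areal scale) = 115000 / 13.49 ≈ 8530 km².

8530 km²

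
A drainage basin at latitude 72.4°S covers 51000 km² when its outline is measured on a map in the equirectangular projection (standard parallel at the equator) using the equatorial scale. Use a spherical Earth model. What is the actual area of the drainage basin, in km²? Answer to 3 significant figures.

For the equirectangular projection with φ₀ = 0 (plate carrée), h = 1 along meridians and k = sec φ along parallels.
Areal scale = h·k = 1 × sec φ; at 72.4°, h = 1.000, k = 3.307, so h·k = 3.307.
True area = apparent / (areal scale) = 51000 / 3.307 ≈ 15400 km².

15400 km²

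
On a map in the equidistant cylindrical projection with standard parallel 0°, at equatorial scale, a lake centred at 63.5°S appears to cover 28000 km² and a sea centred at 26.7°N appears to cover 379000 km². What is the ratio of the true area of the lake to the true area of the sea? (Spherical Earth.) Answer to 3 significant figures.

Plate carrée has h = 1 and k = sec φ, giving areal scale sec φ; true area = (apparent area) · cos φ.
True area of lake: 28000 × cos(63.5°) = 28000 × 0.4462 = 12490 km².
True area of sea: 379000 × cos(26.7°) = 379000 × 0.8934 = 338600 km².
Ratio = 12490 / 338600 ≈ 0.0369.

0.0369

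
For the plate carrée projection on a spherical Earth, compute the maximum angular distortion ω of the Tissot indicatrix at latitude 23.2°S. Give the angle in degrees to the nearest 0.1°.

For the equirectangular projection with φ₀ = 0 (plate carrée), h = 1 along meridians and k = sec φ along parallels.
At 23.2°: h = 1.000, k = 1.088; principal scales a = 1.088, b = 1.000.
sin(ω/2) = (a − b)/(a + b) = 0.08798/2.088 = 0.04214, so ω = 2 arcsin(0.04214) ≈ 4.8°.

4.8°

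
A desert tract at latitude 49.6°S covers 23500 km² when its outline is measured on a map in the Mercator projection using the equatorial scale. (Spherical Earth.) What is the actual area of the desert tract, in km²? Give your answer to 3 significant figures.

The Mercator projection is conformal; its linear scale factor is the same in every direction and equals sec φ = 1/cos φ.
Areal scale = k² = sec²φ = 1/cos²(49.6°) = 1/0.6481² = 2.381.
True area = apparent / (areal scale) = 23500 / 2.381 ≈ 9870 km².

9870 km²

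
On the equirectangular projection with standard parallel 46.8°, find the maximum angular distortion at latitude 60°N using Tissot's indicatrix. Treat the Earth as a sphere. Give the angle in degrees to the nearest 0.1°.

The equidistant cylindrical projection with φ₀ = 46.8° has h = 1 (meridians true) and k = cos φ₀ / cos φ along parallels.
At 60°: h = 1.000, k = 1.369; principal scales a = 1.369, b = 1.000.
sin(ω/2) = (a − b)/(a + b) = 0.3691/2.369 = 0.1558, so ω = 2 arcsin(0.1558) ≈ 17.9°.

17.9°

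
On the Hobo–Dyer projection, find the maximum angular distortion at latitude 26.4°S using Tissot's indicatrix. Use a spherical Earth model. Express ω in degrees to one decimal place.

13.9°

Hobo–Dyer is a cylindrical equal-area projection with standard parallels at ±37.5°. Cylindrical equal-area (φ₀ = 37.5°): h = cos φ / cos 37.5° along meridians, k = cos 37.5° / cos φ along parallels; h·k = 1.
At 26.4°: h = 1.129, k = 0.8857; principal scales a = 1.129, b = 0.8857.
sin(ω/2) = (a − b)/(a + b) = 0.2433/2.015 = 0.1208, so ω = 2 arcsin(0.1208) ≈ 13.9°.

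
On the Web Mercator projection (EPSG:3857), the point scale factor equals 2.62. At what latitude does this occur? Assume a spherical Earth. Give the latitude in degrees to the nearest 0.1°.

Mercator scale is k = sec φ = 1/cos φ.
1/cos φ = 2.62  ⇒  cos φ = 0.3817  ⇒  φ = arccos(0.3817) ≈ 67.6°.

67.6°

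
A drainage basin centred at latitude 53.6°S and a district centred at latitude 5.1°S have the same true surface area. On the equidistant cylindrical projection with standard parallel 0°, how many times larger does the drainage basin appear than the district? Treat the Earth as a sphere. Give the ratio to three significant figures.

In the plate carrée (x = Rλ, y = Rφ), meridians are true-scale (h = 1) and parallels are stretched by k = sec φ.
Areal scale at 53.6°: h·k = 1.000 × 1.685 = 1.685.
Areal scale at 5.1°: h·k = 1.000 × 1.004 = 1.004.
Ratio = 1.685/1.004 ≈ 1.68.

1.68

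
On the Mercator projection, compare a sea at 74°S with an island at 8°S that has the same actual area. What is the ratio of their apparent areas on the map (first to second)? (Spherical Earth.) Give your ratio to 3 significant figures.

Mercator areal scale is sec²φ.
At 74°: sec²(74°) = 1/0.2756² = 13.16.
At 8°: sec²(8°) = 1/0.9903² = 1.020.
Ratio = 13.16/1.020 = cos²(8°)/cos²(74°) ≈ 12.9.

12.9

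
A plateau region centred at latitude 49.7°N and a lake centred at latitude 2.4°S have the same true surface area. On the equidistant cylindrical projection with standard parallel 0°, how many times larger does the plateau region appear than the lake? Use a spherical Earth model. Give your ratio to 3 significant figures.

Plate carrée maps x = Rλ, y = Rφ. The meridian scale is h = 1 and the parallel scale is k = 1/cos φ = sec φ.
Areal scale at 49.7°: h·k = 1.000 × 1.546 = 1.546.
Areal scale at 2.4°: h·k = 1.000 × 1.001 = 1.001.
Ratio = 1.546/1.001 ≈ 1.54.

1.54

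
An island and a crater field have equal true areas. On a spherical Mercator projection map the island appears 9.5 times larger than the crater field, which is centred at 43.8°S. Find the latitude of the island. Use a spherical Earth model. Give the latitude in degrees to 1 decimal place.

For equal true areas on Mercator, apparent areas scale as sec²φ, so the ratio is cos²φ₂ / cos²φ₁.
cos²φ₂ / cos²φ₁ = 9.5  ⇒  cos φ₁ = cos 43.8° / √9.5 = 0.7218/3.082 = 0.2342.
φ₁ = arccos(0.2342) ≈ 76.5°.

76.5°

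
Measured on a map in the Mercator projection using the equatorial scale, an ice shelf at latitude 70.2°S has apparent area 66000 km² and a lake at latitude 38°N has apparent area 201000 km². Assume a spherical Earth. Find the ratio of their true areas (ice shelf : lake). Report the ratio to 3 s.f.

Since Mercator area scale is 1/cos²φ, the true area equals the apparent area multiplied by cos²φ.
True area of ice shelf: 66000 × cos²(70.2°) = 66000 × 0.1147 = 7573 km².
True area of lake: 201000 × cos²(38°) = 201000 × 0.6210 = 124800 km².
Ratio = 7573 / 124800 ≈ 0.0607.

0.0607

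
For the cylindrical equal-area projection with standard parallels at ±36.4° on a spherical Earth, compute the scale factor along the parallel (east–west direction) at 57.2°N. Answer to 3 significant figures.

For cylindrical equal-area with standard parallel φ₀, h = cos φ / cos φ₀ and k = cos φ₀ / cos φ, so h·k = 1.
k = cos 36.4° / cos 57.2° = 0.8049/0.5417 = 1.486.

1.49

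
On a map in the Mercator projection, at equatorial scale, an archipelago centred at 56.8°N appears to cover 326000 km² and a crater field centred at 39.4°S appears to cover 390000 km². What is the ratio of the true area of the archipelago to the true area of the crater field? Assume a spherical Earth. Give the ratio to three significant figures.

Since Mercator area scale is 1/cos²φ, the true area equals the apparent area multiplied by cos²φ.
True area of archipelago: 326000 × cos²(56.8°) = 326000 × 0.2998 = 97740 km².
True area of crater field: 390000 × cos²(39.4°) = 390000 × 0.5971 = 232900 km².
Ratio = 97740 / 232900 ≈ 0.420.

0.420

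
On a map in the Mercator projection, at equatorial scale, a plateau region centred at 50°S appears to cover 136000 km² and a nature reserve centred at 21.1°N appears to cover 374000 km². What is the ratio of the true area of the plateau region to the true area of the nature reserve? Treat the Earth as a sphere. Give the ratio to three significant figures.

0.173

Mercator's areal exaggeration is sec²φ; hence true area = (apparent area) · cos²φ.
True area of plateau region: 136000 × cos²(50°) = 136000 × 0.4132 = 56190 km².
True area of nature reserve: 374000 × cos²(21.1°) = 374000 × 0.8704 = 325500 km².
Ratio = 56190 / 325500 ≈ 0.173.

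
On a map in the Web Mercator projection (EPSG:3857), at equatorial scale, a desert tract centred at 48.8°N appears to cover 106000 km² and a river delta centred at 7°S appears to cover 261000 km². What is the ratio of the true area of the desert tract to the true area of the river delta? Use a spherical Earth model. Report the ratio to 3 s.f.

Since Mercator area scale is 1/cos²φ, the true area equals the apparent area multiplied by cos²φ.
True area of desert tract: 106000 × cos²(48.8°) = 106000 × 0.4339 = 45990 km².
True area of river delta: 261000 × cos²(7°) = 261000 × 0.9851 = 257100 km².
Ratio = 45990 / 257100 ≈ 0.179.

0.179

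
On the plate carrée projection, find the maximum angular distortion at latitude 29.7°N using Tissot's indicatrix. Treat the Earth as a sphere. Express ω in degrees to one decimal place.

8.1°

In the plate carrée (x = Rλ, y = Rφ), meridians are true-scale (h = 1) and parallels are stretched by k = sec φ.
At 29.7°: h = 1.000, k = 1.151; principal scales a = 1.151, b = 1.000.
sin(ω/2) = (a − b)/(a + b) = 0.1512/2.151 = 0.07030, so ω = 2 arcsin(0.07030) ≈ 8.1°.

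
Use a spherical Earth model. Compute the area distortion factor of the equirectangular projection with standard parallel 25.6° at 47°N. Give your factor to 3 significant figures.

In the equirectangular projection with standard parallel φ₀ = 25.6° (x = Rλ cos φ₀, y = Rφ), meridians are true-scale (h = 1) and the parallel scale is k = cos φ₀ / cos φ.
Areal scale = h·k = 1 × cos φ₀ / cos φ; at 47°, h = 1.000, k = 1.322, so h·k = 1.322.

1.32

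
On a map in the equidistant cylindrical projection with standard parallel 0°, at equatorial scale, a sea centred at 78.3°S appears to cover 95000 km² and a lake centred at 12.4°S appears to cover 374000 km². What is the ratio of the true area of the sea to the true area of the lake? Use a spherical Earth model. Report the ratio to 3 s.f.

0.0527

On the plate carrée, areal scale = h·k = 1 × sec φ, so true area = apparent × cos φ.
True area of sea: 95000 × cos(78.3°) = 95000 × 0.2028 = 19260 km².
True area of lake: 374000 × cos(12.4°) = 374000 × 0.9767 = 365300 km².
Ratio = 19260 / 365300 ≈ 0.0527.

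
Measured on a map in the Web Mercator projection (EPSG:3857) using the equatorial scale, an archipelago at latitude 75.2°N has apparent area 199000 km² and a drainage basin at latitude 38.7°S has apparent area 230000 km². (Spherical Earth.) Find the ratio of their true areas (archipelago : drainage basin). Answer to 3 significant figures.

0.0927

Since Mercator area scale is 1/cos²φ, the true area equals the apparent area multiplied by cos²φ.
True area of archipelago: 199000 × cos²(75.2°) = 199000 × 0.06525 = 12990 km².
True area of drainage basin: 230000 × cos²(38.7°) = 230000 × 0.6091 = 140100 km².
Ratio = 12990 / 140100 ≈ 0.0927.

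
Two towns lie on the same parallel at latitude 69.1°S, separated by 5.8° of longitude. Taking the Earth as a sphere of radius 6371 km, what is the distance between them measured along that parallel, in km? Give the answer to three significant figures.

230 km

Arc length along a parallel = R cos φ · Δλ (with Δλ in radians).
= 6371 × cos 69.1° × (5.8° × π/180) = 6371 × 0.3567 × 0.1012 ≈ 230 km.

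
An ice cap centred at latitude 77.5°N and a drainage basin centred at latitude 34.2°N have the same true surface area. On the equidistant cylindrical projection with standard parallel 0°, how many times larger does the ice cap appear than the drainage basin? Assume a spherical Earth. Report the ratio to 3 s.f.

3.82

In the plate carrée (x = Rλ, y = Rφ), meridians are true-scale (h = 1) and parallels are stretched by k = sec φ.
Areal scale at 77.5°: h·k = 1.000 × 4.620 = 4.620.
Areal scale at 34.2°: h·k = 1.000 × 1.209 = 1.209.
Ratio = 4.620/1.209 ≈ 3.82.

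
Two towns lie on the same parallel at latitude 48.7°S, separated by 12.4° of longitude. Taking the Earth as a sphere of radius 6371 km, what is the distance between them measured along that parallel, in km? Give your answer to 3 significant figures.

Arc length along a parallel = R cos φ · Δλ (with Δλ in radians).
= 6371 × cos 48.7° × (12.4° × π/180) = 6371 × 0.6600 × 0.2164 ≈ 910 km.

910 km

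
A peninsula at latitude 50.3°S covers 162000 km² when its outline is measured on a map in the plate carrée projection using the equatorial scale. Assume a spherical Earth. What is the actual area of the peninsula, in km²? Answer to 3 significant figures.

103000 km²

In the plate carrée (x = Rλ, y = Rφ), meridians are true-scale (h = 1) and parallels are stretched by k = sec φ.
Areal scale = h·k = 1 × sec φ; at 50.3°, h = 1.000, k = 1.566, so h·k = 1.566.
True area = apparent / (areal scale) = 162000 / 1.566 ≈ 103000 km².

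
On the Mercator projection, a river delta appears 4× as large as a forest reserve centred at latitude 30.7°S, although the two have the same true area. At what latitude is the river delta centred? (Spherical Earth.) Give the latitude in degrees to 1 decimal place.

64.5°

For equal true areas on Mercator, apparent areas scale as sec²φ, so the ratio is cos²φ₂ / cos²φ₁.
cos²φ₂ / cos²φ₁ = 4  ⇒  cos φ₁ = cos 30.7° / √4 = 0.8599/2.000 = 0.4299.
φ₁ = arccos(0.4299) ≈ 64.5°.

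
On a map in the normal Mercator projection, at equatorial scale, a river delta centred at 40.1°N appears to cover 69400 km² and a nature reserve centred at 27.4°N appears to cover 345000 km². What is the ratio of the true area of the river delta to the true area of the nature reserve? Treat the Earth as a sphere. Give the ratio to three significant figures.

0.149

Mercator's areal exaggeration is sec²φ; hence true area = (apparent area) · cos²φ.
True area of river delta: 69400 × cos²(40.1°) = 69400 × 0.5851 = 40610 km².
True area of nature reserve: 345000 × cos²(27.4°) = 345000 × 0.7882 = 271900 km².
Ratio = 40610 / 271900 ≈ 0.149.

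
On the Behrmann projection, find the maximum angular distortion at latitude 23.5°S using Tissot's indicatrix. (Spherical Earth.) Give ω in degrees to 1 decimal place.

The Behrmann projection is cylindrical equal-area with φ₀ = 30°. Cylindrical equal-area (φ₀ = 30°): h = cos φ / cos 30° along meridians, k = cos 30° / cos φ along parallels; h·k = 1.
At 23.5°: h = 1.059, k = 0.9443; principal scales a = 1.059, b = 0.9443.
sin(ω/2) = (a − b)/(a + b) = 0.1146/2.003 = 0.05720, so ω = 2 arcsin(0.05720) ≈ 6.6°.

6.6°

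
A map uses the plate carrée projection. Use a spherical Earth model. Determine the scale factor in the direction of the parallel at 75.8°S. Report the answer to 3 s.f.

4.08

Plate carrée maps x = Rλ, y = Rφ. The meridian scale is h = 1 and the parallel scale is k = 1/cos φ = sec φ.
k = 1/cos 75.8° = 1/0.2453 = 4.077.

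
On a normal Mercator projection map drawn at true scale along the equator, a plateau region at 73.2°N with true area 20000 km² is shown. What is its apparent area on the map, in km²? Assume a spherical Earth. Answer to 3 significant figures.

239000 km²

The Mercator projection is conformal; its linear scale factor is the same in every direction and equals sec φ = 1/cos φ.
Areal scale = k² = sec²φ = 1/cos²(73.2°) = 1/0.2890² = 11.97.
Apparent area = 20000 × 11.97 ≈ 239000 km².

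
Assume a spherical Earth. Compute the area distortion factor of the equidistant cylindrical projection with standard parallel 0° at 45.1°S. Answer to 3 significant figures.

1.42

In the plate carrée (x = Rλ, y = Rφ), meridians are true-scale (h = 1) and parallels are stretched by k = sec φ.
Areal scale = h·k = 1 × sec φ; at 45.1°, h = 1.000, k = 1.417, so h·k = 1.417.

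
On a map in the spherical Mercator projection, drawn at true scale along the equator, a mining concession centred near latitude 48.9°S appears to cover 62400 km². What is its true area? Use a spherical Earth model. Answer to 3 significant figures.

27000 km²

Mercator is conformal, so the point scale is isotropic: h = k = sec φ = 1/cos φ.
Areal scale = k² = sec²φ = 1/cos²(48.9°) = 1/0.6574² = 2.314.
True area = apparent / (areal scale) = 62400 / 2.314 ≈ 27000 km².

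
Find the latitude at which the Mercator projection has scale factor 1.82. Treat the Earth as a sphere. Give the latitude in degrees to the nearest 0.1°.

56.7°

Mercator scale is k = sec φ = 1/cos φ.
1/cos φ = 1.82  ⇒  cos φ = 0.5495  ⇒  φ = arccos(0.5495) ≈ 56.7°.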